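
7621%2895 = 1831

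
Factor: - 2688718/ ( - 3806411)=2^1*7^( - 1)*543773^( - 1 )*1344359^1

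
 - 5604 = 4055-9659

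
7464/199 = 37 + 101/199 =37.51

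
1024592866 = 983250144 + 41342722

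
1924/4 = 481 = 481.00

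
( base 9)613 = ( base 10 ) 498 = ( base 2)111110010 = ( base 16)1F2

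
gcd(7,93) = 1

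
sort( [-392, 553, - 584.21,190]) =[-584.21, - 392,190,553 ]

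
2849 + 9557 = 12406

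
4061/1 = 4061  =  4061.00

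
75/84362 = 75/84362 = 0.00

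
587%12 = 11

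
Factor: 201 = 3^1*67^1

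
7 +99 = 106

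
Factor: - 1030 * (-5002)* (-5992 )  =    -  30871143520=-  2^5 * 5^1*7^1 * 41^1 * 61^1*103^1 * 107^1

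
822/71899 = 822/71899 = 0.01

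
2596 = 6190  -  3594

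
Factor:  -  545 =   -  5^1 * 109^1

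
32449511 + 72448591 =104898102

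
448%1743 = 448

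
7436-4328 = 3108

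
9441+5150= 14591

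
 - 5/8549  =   - 5/8549 = - 0.00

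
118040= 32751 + 85289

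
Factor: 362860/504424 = 2^( - 1) * 5^1*17^( - 1 )*3709^( - 1 )*18143^1   =  90715/126106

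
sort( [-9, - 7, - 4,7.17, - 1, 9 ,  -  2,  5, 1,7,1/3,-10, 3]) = [ - 10,-9, - 7, - 4, - 2, - 1, 1/3,  1, 3, 5,7, 7.17,9 ]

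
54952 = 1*54952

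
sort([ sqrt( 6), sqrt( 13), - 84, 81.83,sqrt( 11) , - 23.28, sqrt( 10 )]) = [ - 84, -23.28, sqrt ( 6 ),sqrt(10), sqrt(11),sqrt( 13),  81.83 ]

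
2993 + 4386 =7379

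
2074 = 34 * 61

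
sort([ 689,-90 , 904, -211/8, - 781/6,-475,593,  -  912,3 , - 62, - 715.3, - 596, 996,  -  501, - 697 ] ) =[  -  912, - 715.3, -697,-596,-501, - 475,-781/6,-90, -62,-211/8,3, 593, 689,904,996 ]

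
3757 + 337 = 4094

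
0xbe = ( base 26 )78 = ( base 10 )190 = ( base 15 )ca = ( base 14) D8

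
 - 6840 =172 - 7012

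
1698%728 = 242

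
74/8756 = 37/4378 = 0.01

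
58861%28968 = 925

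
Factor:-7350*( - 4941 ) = 36316350 = 2^1*3^5*5^2*7^2*61^1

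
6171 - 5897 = 274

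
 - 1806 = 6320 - 8126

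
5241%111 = 24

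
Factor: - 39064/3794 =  - 19532/1897 = - 2^2*7^( - 1) * 19^1 * 257^1*271^( - 1) 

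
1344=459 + 885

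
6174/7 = 882 = 882.00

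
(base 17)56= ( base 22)43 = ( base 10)91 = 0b1011011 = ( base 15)61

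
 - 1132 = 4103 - 5235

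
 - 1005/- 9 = 335/3 = 111.67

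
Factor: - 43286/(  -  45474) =21643/22737  =  3^( - 1)*11^ ( - 1)*13^(- 1)* 23^1*53^( - 1)*941^1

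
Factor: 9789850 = 2^1* 5^2*7^1*83^1 * 337^1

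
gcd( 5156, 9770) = 2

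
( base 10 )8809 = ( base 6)104441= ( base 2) 10001001101001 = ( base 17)1D83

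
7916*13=102908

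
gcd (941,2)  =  1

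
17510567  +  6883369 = 24393936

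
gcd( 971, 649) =1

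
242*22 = 5324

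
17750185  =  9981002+7769183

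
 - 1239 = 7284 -8523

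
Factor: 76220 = 2^2*5^1*37^1*103^1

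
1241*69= 85629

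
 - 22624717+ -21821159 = -44445876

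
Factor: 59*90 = 5310 = 2^1*3^2*5^1 * 59^1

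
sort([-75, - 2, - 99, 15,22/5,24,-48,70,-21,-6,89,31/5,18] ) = [  -  99, - 75, - 48, - 21,- 6, - 2, 22/5,31/5, 15, 18,  24 , 70,89]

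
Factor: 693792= 2^5 * 3^3*11^1*73^1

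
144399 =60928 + 83471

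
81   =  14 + 67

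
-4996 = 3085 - 8081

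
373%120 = 13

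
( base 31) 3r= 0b1111000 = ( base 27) 4c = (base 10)120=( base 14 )88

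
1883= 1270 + 613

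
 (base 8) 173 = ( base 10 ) 123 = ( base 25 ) 4N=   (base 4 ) 1323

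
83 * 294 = 24402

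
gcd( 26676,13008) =12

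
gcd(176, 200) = 8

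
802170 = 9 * 89130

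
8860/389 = 8860/389  =  22.78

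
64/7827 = 64/7827  =  0.01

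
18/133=18/133=0.14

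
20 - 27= - 7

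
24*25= 600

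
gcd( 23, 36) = 1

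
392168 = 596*658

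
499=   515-16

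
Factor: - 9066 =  - 2^1*3^1*1511^1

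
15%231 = 15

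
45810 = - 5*( - 9162 ) 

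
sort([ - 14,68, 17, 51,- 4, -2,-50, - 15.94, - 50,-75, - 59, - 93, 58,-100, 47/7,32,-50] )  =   [  -  100,  -  93,- 75, - 59,-50,-50, - 50, - 15.94,  -  14 ,- 4,  -  2, 47/7, 17,32,51, 58, 68 ]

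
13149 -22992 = - 9843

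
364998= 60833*6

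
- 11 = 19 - 30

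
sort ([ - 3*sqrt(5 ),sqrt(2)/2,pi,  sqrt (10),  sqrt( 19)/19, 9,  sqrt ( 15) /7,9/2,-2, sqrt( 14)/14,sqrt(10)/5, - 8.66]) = [  -  8.66 , - 3 *sqrt( 5 ),-2,sqrt(19)/19,sqrt( 14)/14 , sqrt( 15)/7,sqrt( 10) /5,sqrt(2)/2,pi,sqrt(10 ),9/2,  9]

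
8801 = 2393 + 6408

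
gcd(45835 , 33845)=5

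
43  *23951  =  1029893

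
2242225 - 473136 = 1769089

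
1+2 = 3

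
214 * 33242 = 7113788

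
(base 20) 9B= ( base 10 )191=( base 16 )BF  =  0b10111111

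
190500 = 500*381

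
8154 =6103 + 2051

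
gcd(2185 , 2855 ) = 5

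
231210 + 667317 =898527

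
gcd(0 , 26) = 26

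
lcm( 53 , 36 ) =1908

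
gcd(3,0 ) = 3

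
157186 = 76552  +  80634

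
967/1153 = 967/1153=   0.84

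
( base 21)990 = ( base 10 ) 4158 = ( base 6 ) 31130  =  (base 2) 1000000111110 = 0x103E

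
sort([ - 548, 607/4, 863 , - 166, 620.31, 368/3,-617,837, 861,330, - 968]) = [ - 968, - 617, - 548, - 166, 368/3, 607/4,  330, 620.31 , 837 , 861 , 863]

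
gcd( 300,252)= 12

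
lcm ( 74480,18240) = 893760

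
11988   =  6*1998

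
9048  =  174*52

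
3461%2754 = 707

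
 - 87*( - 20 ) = 1740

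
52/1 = 52 = 52.00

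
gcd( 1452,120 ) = 12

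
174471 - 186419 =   -  11948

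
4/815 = 4/815 = 0.00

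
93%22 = 5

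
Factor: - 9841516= - 2^2 * 23^2*4651^1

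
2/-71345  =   - 2/71345  =  -0.00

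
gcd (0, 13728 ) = 13728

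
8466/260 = 4233/130 = 32.56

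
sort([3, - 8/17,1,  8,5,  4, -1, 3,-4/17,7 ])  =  [ - 1, - 8/17, - 4/17,1,3,  3,4, 5,7 , 8]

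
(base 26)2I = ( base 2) 1000110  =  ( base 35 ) 20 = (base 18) 3g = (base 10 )70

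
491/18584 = 491/18584  =  0.03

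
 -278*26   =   - 7228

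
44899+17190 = 62089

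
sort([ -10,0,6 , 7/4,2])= [ - 10,  0,7/4, 2,6]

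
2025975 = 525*3859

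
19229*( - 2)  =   - 38458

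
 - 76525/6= -12755 + 5/6=-  12754.17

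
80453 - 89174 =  - 8721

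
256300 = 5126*50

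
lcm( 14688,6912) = 117504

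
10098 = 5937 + 4161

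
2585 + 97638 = 100223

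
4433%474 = 167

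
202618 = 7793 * 26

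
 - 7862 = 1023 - 8885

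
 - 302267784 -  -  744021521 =441753737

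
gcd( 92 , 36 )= 4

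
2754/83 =2754/83 = 33.18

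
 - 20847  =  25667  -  46514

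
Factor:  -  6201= - 3^2* 13^1*53^1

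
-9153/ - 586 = 9153/586 = 15.62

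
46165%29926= 16239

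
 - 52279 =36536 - 88815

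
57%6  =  3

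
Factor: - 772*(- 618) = 477096=2^3 *3^1*103^1*193^1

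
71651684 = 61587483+10064201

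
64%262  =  64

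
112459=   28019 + 84440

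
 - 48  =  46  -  94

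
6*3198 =19188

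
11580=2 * 5790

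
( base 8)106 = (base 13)55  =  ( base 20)3A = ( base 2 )1000110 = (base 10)70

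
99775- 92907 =6868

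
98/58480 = 49/29240 =0.00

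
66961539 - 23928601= 43032938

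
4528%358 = 232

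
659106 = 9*73234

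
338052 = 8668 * 39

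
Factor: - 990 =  - 2^1* 3^2*5^1* 11^1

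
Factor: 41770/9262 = 20885/4631 = 5^1*11^ ( -1 ) *421^( - 1)*4177^1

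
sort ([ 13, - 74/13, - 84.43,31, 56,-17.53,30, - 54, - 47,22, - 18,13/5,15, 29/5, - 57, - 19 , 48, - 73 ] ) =[ - 84.43 , - 73,  -  57, - 54,  -  47, - 19, - 18 , - 17.53, - 74/13,13/5  ,  29/5,13,15,  22,30,31,48, 56 ]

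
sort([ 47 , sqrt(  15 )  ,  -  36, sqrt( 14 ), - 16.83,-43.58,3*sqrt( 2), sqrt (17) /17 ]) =[  -  43.58, - 36,-16.83, sqrt( 17 )/17, sqrt( 14 ), sqrt( 15 ),  3*sqrt( 2),47]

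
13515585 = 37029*365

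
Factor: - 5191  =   - 29^1*179^1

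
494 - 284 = 210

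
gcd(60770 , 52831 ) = 1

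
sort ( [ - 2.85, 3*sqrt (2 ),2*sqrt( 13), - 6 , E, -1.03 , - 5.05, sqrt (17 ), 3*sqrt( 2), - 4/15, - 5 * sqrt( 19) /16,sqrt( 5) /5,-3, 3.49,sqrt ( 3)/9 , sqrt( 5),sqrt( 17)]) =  [ - 6, - 5.05 , - 3, - 2.85, - 5*sqrt( 19) /16, - 1.03, - 4/15, sqrt( 3) /9,  sqrt(5 ) /5, sqrt(5), E, 3.49, sqrt( 17), sqrt( 17 ), 3*sqrt( 2 ), 3*sqrt( 2), 2*sqrt( 13) ]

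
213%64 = 21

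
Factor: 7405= 5^1*1481^1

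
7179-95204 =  - 88025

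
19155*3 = 57465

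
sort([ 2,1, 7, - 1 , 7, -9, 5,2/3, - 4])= [ - 9, - 4, - 1,  2/3,1,2,5,7,7] 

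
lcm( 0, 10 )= 0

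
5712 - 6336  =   - 624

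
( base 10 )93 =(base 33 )2r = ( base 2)1011101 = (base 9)113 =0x5d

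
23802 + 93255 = 117057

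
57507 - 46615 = 10892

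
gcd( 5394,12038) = 2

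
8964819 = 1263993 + 7700826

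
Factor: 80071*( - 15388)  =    -  2^2*3847^1*80071^1 = -1232132548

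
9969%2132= 1441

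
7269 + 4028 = 11297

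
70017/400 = 70017/400 = 175.04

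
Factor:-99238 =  - 2^1*29^2  *  59^1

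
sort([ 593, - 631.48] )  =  [ - 631.48, 593]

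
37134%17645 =1844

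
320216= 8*40027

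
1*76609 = 76609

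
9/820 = 9/820 = 0.01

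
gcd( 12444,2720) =68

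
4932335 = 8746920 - 3814585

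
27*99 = 2673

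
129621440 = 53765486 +75855954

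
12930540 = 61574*210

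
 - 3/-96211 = 3/96211 = 0.00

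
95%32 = 31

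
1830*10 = 18300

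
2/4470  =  1/2235 =0.00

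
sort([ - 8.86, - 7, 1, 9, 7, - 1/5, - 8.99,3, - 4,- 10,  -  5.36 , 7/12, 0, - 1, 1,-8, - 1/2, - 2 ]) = [ - 10 , - 8.99,- 8.86, - 8,-7,-5.36, - 4, - 2,-1, -1/2,-1/5, 0,7/12, 1, 1,3,7,9]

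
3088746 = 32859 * 94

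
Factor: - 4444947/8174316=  - 2^( - 2)*3^1*13^1*167^ ( - 1)*4079^( -1)*37991^1 =- 1481649/2724772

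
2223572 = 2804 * 793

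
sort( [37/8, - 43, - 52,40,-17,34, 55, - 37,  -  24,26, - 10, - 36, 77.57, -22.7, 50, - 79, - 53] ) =[- 79 , - 53, - 52,  -  43,-37, - 36, - 24,  -  22.7, - 17, - 10 , 37/8 , 26, 34,40,50,  55, 77.57]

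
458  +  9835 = 10293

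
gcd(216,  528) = 24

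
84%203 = 84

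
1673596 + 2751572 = 4425168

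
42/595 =6/85 = 0.07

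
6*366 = 2196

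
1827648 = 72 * 25384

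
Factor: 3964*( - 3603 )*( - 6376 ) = 91063893792 = 2^5*3^1  *  797^1*991^1*1201^1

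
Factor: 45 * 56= 2^3*3^2*5^1*7^1 =2520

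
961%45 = 16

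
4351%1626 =1099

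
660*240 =158400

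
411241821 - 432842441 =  - 21600620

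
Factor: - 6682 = - 2^1*13^1*257^1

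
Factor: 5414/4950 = 2707/2475 = 3^(  -  2) * 5^(- 2 )*11^( - 1)*2707^1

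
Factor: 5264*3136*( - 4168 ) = -68804943872  =  - 2^13 * 7^3*47^1 * 521^1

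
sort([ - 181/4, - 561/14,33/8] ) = [-181/4,-561/14,33/8] 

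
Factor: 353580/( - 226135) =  - 2^2*3^1*7^(-2 )*  13^( - 1 )*83^1 = - 996/637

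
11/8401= 11/8401 = 0.00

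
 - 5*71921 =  - 359605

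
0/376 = 0  =  0.00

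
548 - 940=-392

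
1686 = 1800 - 114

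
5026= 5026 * 1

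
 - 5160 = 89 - 5249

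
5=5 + 0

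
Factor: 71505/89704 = 2^( - 3 )* 3^2 *5^1*7^1*227^1*11213^( - 1)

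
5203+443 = 5646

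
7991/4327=7991/4327  =  1.85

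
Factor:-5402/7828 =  - 2^(-1)*19^(-1)*37^1*73^1*103^ (-1) = -2701/3914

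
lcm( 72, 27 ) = 216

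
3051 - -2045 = 5096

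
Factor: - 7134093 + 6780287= - 353806 = - 2^1*176903^1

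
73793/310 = 73793/310 = 238.04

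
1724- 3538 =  - 1814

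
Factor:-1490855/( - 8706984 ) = 2^( - 3)*3^( - 1)*5^1 * 11^( - 1)*13^ ( - 1 )*43^ ( - 1)*59^(-1)*298171^1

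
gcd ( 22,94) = 2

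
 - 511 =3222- 3733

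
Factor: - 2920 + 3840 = 920 = 2^3*5^1*23^1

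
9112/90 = 101 + 11/45 = 101.24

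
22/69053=22/69053= 0.00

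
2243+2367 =4610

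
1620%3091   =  1620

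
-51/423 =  - 1 +124/141 = - 0.12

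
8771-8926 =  - 155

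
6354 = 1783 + 4571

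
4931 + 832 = 5763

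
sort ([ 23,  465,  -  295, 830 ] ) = [ - 295,23, 465 , 830 ] 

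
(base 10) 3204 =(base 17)B18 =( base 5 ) 100304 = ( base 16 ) c84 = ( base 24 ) 5dc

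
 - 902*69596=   -  62775592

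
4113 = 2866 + 1247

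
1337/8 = 1337/8 =167.12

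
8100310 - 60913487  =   - 52813177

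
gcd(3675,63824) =1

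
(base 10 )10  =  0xA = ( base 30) a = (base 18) A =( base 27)A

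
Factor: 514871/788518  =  2^(-1)*7^1 * 73553^1*394259^(-1) 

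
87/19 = 87/19 = 4.58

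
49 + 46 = 95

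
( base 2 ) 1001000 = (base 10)72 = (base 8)110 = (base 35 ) 22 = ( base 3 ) 2200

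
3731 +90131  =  93862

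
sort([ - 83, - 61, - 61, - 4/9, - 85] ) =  [ - 85, - 83, - 61, - 61, - 4/9 ] 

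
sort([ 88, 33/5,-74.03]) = [-74.03,  33/5,  88]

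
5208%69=33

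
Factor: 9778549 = 11^1*888959^1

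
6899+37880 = 44779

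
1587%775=37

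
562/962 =281/481 =0.58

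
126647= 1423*89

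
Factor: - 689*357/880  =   - 245973/880 =- 2^( - 4)* 3^1* 5^(-1)*7^1*11^( - 1 )*13^1*17^1*53^1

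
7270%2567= 2136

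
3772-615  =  3157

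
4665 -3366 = 1299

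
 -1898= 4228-6126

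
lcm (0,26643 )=0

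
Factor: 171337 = 31^1 * 5527^1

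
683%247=189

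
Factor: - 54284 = -2^2*41^1*331^1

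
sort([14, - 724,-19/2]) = [-724,-19/2,  14] 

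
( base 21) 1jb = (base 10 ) 851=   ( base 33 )PQ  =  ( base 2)1101010011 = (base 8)1523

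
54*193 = 10422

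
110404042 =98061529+12342513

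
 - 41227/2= - 41227/2 = - 20613.50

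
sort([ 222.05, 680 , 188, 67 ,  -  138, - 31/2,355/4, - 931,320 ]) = [ - 931, - 138, - 31/2, 67, 355/4, 188, 222.05, 320 , 680]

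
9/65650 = 9/65650 = 0.00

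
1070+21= 1091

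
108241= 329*329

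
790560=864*915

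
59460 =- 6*( - 9910) 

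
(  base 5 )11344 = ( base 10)849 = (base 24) 1b9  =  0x351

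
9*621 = 5589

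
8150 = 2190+5960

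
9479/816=9479/816 = 11.62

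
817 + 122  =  939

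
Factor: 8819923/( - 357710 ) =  - 2^( - 1)*5^( - 1 ) * 7^1*17^1*137^1 *541^1* 35771^( - 1 )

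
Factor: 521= 521^1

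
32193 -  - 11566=43759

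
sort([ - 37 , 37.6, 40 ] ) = [ - 37,  37.6, 40 ]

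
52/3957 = 52/3957 = 0.01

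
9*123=1107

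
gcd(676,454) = 2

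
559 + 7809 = 8368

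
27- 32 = -5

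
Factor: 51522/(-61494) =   -  31^1*37^(-1) = - 31/37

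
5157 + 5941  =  11098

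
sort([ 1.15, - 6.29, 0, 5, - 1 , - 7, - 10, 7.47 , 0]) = [ - 10,- 7, - 6.29, - 1, 0,0,  1.15, 5, 7.47] 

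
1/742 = 1/742 = 0.00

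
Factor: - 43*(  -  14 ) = 602 = 2^1*7^1*43^1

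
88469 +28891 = 117360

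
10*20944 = 209440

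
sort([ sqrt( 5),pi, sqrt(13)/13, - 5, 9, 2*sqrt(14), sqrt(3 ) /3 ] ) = [- 5, sqrt(13 ) /13, sqrt( 3) /3, sqrt( 5 ),pi, 2 * sqrt(14),9 ]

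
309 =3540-3231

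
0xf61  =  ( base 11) 2A5A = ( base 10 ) 3937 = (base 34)3dr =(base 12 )2341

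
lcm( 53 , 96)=5088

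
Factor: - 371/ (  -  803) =7^1 * 11^ ( - 1) * 53^1*73^( - 1 )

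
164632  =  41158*4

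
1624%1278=346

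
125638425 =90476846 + 35161579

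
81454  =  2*40727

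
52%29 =23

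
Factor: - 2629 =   -  11^1 * 239^1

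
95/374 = 95/374 = 0.25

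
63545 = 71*895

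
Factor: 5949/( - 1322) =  - 9/2 = -2^( - 1 )*3^2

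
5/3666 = 5/3666=0.00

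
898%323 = 252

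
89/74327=89/74327 = 0.00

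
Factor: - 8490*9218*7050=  - 2^3*3^2*5^3 * 11^1* 47^1*283^1*419^1= - 551738781000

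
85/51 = 1 + 2/3 = 1.67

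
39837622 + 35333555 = 75171177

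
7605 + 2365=9970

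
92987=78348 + 14639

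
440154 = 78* 5643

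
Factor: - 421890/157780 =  - 2^( - 1) * 3^1*23^( - 1 )*41^1  =  -123/46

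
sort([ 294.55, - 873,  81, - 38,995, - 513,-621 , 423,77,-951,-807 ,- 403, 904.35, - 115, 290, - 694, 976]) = [ - 951, - 873,-807 ,-694,  -  621, - 513,-403, - 115, - 38, 77 , 81, 290,  294.55,423,904.35, 976, 995 ]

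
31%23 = 8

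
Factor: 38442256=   2^4 * 41^1*58601^1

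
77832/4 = 19458 = 19458.00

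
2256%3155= 2256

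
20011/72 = 277 + 67/72 = 277.93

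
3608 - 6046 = -2438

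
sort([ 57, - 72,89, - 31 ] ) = [-72, - 31,57 , 89]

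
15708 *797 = 12519276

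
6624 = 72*92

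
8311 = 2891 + 5420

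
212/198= 1  +  7/99 = 1.07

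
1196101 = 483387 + 712714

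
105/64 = 105/64 = 1.64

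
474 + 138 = 612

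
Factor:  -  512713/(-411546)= 2^ ( - 1)*3^( - 1)*113^ ( - 1)*607^( - 1)*512713^1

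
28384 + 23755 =52139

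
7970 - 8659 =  - 689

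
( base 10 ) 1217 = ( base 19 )371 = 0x4C1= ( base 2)10011000001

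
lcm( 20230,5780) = 40460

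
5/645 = 1/129 = 0.01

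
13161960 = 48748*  270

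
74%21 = 11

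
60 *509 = 30540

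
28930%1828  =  1510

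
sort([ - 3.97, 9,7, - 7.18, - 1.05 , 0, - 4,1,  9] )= [ - 7.18, - 4, - 3.97, - 1.05,0,1,  7, 9,9 ] 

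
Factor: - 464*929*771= -332344176 = -  2^4*3^1*29^1*257^1*929^1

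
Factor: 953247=3^1*61^1*5209^1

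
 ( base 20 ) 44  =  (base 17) 4g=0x54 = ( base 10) 84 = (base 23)3F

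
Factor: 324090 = 2^1*3^2*5^1*13^1*277^1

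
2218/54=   1109/27 = 41.07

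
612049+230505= 842554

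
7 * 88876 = 622132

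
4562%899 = 67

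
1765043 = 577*3059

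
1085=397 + 688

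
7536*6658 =50174688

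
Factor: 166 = 2^1*83^1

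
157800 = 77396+80404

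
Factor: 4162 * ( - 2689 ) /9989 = - 2^1*7^(-1)*1427^(  -  1)*2081^1*2689^1=- 11191618/9989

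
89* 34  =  3026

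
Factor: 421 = 421^1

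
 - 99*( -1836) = 181764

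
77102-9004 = 68098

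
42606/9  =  4734 = 4734.00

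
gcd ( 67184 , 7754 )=2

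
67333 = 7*9619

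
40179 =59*681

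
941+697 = 1638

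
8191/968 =8191/968 = 8.46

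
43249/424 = 43249/424 =102.00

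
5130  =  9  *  570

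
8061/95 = 84  +  81/95 = 84.85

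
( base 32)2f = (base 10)79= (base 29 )2L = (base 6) 211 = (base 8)117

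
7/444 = 7/444 = 0.02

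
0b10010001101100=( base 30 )aao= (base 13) 4323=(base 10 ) 9324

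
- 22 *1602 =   -  35244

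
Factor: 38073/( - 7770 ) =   -  2^( - 1)*5^ ( - 1)*7^2  =  - 49/10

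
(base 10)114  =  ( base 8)162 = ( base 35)39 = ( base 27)46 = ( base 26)4A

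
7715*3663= 28260045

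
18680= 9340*2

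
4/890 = 2/445 = 0.00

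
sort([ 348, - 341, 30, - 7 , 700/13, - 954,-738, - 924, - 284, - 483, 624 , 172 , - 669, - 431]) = [ - 954, - 924, - 738, - 669, - 483, - 431, - 341, - 284,- 7, 30, 700/13, 172 , 348,624]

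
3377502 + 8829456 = 12206958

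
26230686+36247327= 62478013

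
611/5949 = 611/5949 = 0.10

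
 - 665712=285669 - 951381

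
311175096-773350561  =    -  462175465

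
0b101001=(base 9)45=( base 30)1B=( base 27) 1e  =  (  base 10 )41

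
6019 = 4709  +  1310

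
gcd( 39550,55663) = 1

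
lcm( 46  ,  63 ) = 2898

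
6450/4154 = 3225/2077 = 1.55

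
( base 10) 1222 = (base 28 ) 1FI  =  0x4C6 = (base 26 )1L0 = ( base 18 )3DG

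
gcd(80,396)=4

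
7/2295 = 7/2295 = 0.00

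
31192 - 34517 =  - 3325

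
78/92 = 39/46 = 0.85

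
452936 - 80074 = 372862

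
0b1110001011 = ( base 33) rg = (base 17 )326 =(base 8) 1613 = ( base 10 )907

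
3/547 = 3/547 = 0.01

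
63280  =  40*1582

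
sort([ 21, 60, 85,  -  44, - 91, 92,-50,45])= [- 91, - 50,-44,21, 45 , 60, 85 , 92 ] 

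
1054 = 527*2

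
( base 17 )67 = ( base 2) 1101101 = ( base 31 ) 3g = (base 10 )109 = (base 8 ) 155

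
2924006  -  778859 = 2145147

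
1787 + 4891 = 6678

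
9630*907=8734410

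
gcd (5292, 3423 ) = 21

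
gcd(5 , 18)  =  1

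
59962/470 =29981/235 =127.58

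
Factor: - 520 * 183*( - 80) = 7612800 = 2^7*3^1*5^2*13^1*61^1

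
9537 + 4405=13942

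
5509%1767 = 208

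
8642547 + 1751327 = 10393874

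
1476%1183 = 293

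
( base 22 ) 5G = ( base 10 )126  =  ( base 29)4a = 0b1111110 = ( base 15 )86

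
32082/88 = 364 + 25/44 = 364.57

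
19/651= 19/651 = 0.03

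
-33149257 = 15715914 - 48865171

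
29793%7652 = 6837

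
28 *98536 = 2759008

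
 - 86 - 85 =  - 171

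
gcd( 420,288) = 12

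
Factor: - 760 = - 2^3*5^1*19^1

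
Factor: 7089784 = 2^3*13^1*68171^1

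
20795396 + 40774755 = 61570151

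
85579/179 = 85579/179 = 478.09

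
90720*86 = 7801920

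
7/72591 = 7/72591 = 0.00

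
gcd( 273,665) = 7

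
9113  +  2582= 11695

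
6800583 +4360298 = 11160881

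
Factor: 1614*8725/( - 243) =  - 2^1  *3^(-4 ) * 5^2*269^1* 349^1 = - 4694050/81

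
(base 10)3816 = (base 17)d38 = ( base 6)25400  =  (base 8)7350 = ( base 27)569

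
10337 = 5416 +4921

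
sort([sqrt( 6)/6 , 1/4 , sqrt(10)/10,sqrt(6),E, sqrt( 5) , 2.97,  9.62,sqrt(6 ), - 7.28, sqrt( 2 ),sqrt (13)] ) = [ - 7.28,1/4,sqrt(10)/10 , sqrt( 6 ) /6, sqrt(2 ), sqrt (5 ),  sqrt( 6) , sqrt(6 ),  E,2.97,sqrt( 13),9.62]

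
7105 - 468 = 6637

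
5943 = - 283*( - 21)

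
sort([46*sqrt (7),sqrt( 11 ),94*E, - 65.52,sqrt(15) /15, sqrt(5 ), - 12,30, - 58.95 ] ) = [ - 65.52, - 58.95, - 12,sqrt( 15)/15,sqrt( 5),sqrt( 11), 30,46*sqrt (7 ),94*E ] 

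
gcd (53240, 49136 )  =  8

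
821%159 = 26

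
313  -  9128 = -8815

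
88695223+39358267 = 128053490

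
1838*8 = 14704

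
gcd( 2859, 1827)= 3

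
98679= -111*(-889)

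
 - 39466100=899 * ( - 43900)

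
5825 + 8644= 14469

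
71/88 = 71/88=0.81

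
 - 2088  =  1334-3422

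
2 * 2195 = 4390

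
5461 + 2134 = 7595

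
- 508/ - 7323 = 508/7323 = 0.07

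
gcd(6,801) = 3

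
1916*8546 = 16374136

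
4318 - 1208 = 3110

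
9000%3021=2958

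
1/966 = 1/966 = 0.00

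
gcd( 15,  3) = 3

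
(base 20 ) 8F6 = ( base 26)54m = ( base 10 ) 3506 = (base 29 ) 44q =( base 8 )6662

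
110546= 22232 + 88314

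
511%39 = 4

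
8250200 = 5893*1400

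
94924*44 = 4176656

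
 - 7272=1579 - 8851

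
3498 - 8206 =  - 4708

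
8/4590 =4/2295 = 0.00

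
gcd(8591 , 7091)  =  1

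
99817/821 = 121+476/821=121.58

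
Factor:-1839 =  - 3^1*613^1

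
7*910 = 6370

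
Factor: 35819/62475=3^( - 1)*5^( - 2 )*43^1= 43/75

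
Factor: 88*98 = 2^4 *7^2*11^1 = 8624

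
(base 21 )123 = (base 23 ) l3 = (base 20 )146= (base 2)111100110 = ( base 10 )486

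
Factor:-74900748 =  - 2^2*3^1 * 13^1*480133^1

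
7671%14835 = 7671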